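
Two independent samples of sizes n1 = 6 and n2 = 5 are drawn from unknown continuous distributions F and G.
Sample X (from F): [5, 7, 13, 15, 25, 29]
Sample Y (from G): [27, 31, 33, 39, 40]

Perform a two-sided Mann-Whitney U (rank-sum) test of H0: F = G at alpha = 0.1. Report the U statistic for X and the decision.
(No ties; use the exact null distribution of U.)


Step 1: Combine and sort all 11 observations; assign midranks.
sorted (value, group): (5,X), (7,X), (13,X), (15,X), (25,X), (27,Y), (29,X), (31,Y), (33,Y), (39,Y), (40,Y)
ranks: 5->1, 7->2, 13->3, 15->4, 25->5, 27->6, 29->7, 31->8, 33->9, 39->10, 40->11
Step 2: Rank sum for X: R1 = 1 + 2 + 3 + 4 + 5 + 7 = 22.
Step 3: U_X = R1 - n1(n1+1)/2 = 22 - 6*7/2 = 22 - 21 = 1.
       U_Y = n1*n2 - U_X = 30 - 1 = 29.
Step 4: No ties, so the exact null distribution of U (based on enumerating the C(11,6) = 462 equally likely rank assignments) gives the two-sided p-value.
Step 5: p-value = 0.008658; compare to alpha = 0.1. reject H0.

U_X = 1, p = 0.008658, reject H0 at alpha = 0.1.


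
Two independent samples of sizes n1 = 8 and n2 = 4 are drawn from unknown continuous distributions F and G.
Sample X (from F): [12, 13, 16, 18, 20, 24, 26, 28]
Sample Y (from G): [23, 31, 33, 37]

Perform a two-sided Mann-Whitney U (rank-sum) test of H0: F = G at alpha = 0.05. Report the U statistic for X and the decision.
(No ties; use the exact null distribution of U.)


Step 1: Combine and sort all 12 observations; assign midranks.
sorted (value, group): (12,X), (13,X), (16,X), (18,X), (20,X), (23,Y), (24,X), (26,X), (28,X), (31,Y), (33,Y), (37,Y)
ranks: 12->1, 13->2, 16->3, 18->4, 20->5, 23->6, 24->7, 26->8, 28->9, 31->10, 33->11, 37->12
Step 2: Rank sum for X: R1 = 1 + 2 + 3 + 4 + 5 + 7 + 8 + 9 = 39.
Step 3: U_X = R1 - n1(n1+1)/2 = 39 - 8*9/2 = 39 - 36 = 3.
       U_Y = n1*n2 - U_X = 32 - 3 = 29.
Step 4: No ties, so the exact null distribution of U (based on enumerating the C(12,8) = 495 equally likely rank assignments) gives the two-sided p-value.
Step 5: p-value = 0.028283; compare to alpha = 0.05. reject H0.

U_X = 3, p = 0.028283, reject H0 at alpha = 0.05.


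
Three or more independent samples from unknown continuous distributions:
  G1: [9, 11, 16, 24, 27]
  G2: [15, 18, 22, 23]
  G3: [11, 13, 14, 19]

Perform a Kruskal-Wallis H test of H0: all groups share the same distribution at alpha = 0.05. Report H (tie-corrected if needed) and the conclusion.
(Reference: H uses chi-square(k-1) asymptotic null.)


Step 1: Combine all N = 13 observations and assign midranks.
sorted (value, group, rank): (9,G1,1), (11,G1,2.5), (11,G3,2.5), (13,G3,4), (14,G3,5), (15,G2,6), (16,G1,7), (18,G2,8), (19,G3,9), (22,G2,10), (23,G2,11), (24,G1,12), (27,G1,13)
Step 2: Sum ranks within each group.
R_1 = 35.5 (n_1 = 5)
R_2 = 35 (n_2 = 4)
R_3 = 20.5 (n_3 = 4)
Step 3: H = 12/(N(N+1)) * sum(R_i^2/n_i) - 3(N+1)
     = 12/(13*14) * (35.5^2/5 + 35^2/4 + 20.5^2/4) - 3*14
     = 0.065934 * 663.362 - 42
     = 1.738187.
Step 4: Ties present; correction factor C = 1 - 6/(13^3 - 13) = 0.997253. Corrected H = 1.738187 / 0.997253 = 1.742975.
Step 5: Under H0, H ~ chi^2(2); p-value = 0.418329.
Step 6: alpha = 0.05. fail to reject H0.

H = 1.7430, df = 2, p = 0.418329, fail to reject H0.


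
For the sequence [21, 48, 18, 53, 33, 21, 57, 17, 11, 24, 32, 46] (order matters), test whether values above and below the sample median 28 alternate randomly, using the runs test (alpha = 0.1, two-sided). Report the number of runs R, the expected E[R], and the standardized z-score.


Step 1: Compute median = 28; label A = above, B = below.
Labels in order: BABAABABBBAA  (n_A = 6, n_B = 6)
Step 2: Count runs R = 8.
Step 3: Under H0 (random ordering), E[R] = 2*n_A*n_B/(n_A+n_B) + 1 = 2*6*6/12 + 1 = 7.0000.
        Var[R] = 2*n_A*n_B*(2*n_A*n_B - n_A - n_B) / ((n_A+n_B)^2 * (n_A+n_B-1)) = 4320/1584 = 2.7273.
        SD[R] = 1.6514.
Step 4: Continuity-corrected z = (R - 0.5 - E[R]) / SD[R] = (8 - 0.5 - 7.0000) / 1.6514 = 0.3028.
Step 5: Two-sided p-value via normal approximation = 2*(1 - Phi(|z|)) = 0.762069.
Step 6: alpha = 0.1. fail to reject H0.

R = 8, z = 0.3028, p = 0.762069, fail to reject H0.


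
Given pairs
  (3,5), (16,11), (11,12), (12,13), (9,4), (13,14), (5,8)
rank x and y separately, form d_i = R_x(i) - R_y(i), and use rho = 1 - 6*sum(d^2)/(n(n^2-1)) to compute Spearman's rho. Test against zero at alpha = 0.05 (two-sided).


Step 1: Rank x and y separately (midranks; no ties here).
rank(x): 3->1, 16->7, 11->4, 12->5, 9->3, 13->6, 5->2
rank(y): 5->2, 11->4, 12->5, 13->6, 4->1, 14->7, 8->3
Step 2: d_i = R_x(i) - R_y(i); compute d_i^2.
  (1-2)^2=1, (7-4)^2=9, (4-5)^2=1, (5-6)^2=1, (3-1)^2=4, (6-7)^2=1, (2-3)^2=1
sum(d^2) = 18.
Step 3: rho = 1 - 6*18 / (7*(7^2 - 1)) = 1 - 108/336 = 0.678571.
Step 4: Under H0, t = rho * sqrt((n-2)/(1-rho^2)) = 2.0657 ~ t(5).
Step 5: Two-sided p-value from the t-distribution with 5 df = 0.093750.
Step 6: alpha = 0.05. fail to reject H0.

rho = 0.6786, p = 0.093750, fail to reject H0 at alpha = 0.05.


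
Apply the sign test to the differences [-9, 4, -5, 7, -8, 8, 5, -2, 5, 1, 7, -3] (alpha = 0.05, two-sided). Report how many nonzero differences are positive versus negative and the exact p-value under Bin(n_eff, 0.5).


Step 1: Discard zero differences. Original n = 12; n_eff = number of nonzero differences = 12.
Nonzero differences (with sign): -9, +4, -5, +7, -8, +8, +5, -2, +5, +1, +7, -3
Step 2: Count signs: positive = 7, negative = 5.
Step 3: Under H0: P(positive) = 0.5, so the number of positives S ~ Bin(12, 0.5).
Step 4: Two-sided exact p-value = sum of Bin(12,0.5) probabilities at or below the observed probability = 0.774414.
Step 5: alpha = 0.05. fail to reject H0.

n_eff = 12, pos = 7, neg = 5, p = 0.774414, fail to reject H0.


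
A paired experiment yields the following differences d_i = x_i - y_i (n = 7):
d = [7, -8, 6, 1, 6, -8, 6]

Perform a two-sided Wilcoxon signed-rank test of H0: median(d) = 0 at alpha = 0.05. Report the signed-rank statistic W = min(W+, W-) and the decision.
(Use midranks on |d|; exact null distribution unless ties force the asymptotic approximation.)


Step 1: Drop any zero differences (none here) and take |d_i|.
|d| = [7, 8, 6, 1, 6, 8, 6]
Step 2: Midrank |d_i| (ties get averaged ranks).
ranks: |7|->5, |8|->6.5, |6|->3, |1|->1, |6|->3, |8|->6.5, |6|->3
Step 3: Attach original signs; sum ranks with positive sign and with negative sign.
W+ = 5 + 3 + 1 + 3 + 3 = 15
W- = 6.5 + 6.5 = 13
(Check: W+ + W- = 28 should equal n(n+1)/2 = 28.)
Step 4: Test statistic W = min(W+, W-) = 13.
Step 5: Ties in |d|, so use the tie-corrected normal approximation.
        E[W] = n(n+1)/4 = 7*8/4 = 14.
        Tie groups: |d|=6 (t=3), |d|=8 (t=2); sum(t^3 - t) = 30.
        Var[W] = n(n+1)(2n+1)/24 - sum(t^3-t)/48 = 840/24 - 30/48 = 34.375.
        z = (W - E[W]) / sqrt(Var[W]) = (13 - 14) / 5.8630 = -0.1706.
        Two-sided p = 2*Phi(z) = 0.864569.
Step 6: alpha = 0.05. fail to reject H0.

W+ = 15, W- = 13, W = min = 13, p = 0.864569, fail to reject H0.


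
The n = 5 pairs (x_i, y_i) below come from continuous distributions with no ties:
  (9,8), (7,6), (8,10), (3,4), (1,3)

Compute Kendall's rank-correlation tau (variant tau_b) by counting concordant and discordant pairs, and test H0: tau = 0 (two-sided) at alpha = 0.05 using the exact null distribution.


Step 1: Enumerate the 10 unordered pairs (i,j) with i<j and classify each by sign(x_j-x_i) * sign(y_j-y_i).
  (1,2):dx=-2,dy=-2->C; (1,3):dx=-1,dy=+2->D; (1,4):dx=-6,dy=-4->C; (1,5):dx=-8,dy=-5->C
  (2,3):dx=+1,dy=+4->C; (2,4):dx=-4,dy=-2->C; (2,5):dx=-6,dy=-3->C; (3,4):dx=-5,dy=-6->C
  (3,5):dx=-7,dy=-7->C; (4,5):dx=-2,dy=-1->C
Step 2: C = 9, D = 1, total pairs = 10.
Step 3: tau = (C - D)/(n(n-1)/2) = (9 - 1)/10 = 0.800000.
Step 4: Exact two-sided p-value (enumerate n! = 120 permutations of y under H0): p = 0.083333.
Step 5: alpha = 0.05. fail to reject H0.

tau_b = 0.8000 (C=9, D=1), p = 0.083333, fail to reject H0.


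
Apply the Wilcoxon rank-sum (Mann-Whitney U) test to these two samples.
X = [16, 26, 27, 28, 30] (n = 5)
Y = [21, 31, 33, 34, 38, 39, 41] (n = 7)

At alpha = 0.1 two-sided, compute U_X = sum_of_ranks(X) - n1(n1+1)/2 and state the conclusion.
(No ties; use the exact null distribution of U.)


Step 1: Combine and sort all 12 observations; assign midranks.
sorted (value, group): (16,X), (21,Y), (26,X), (27,X), (28,X), (30,X), (31,Y), (33,Y), (34,Y), (38,Y), (39,Y), (41,Y)
ranks: 16->1, 21->2, 26->3, 27->4, 28->5, 30->6, 31->7, 33->8, 34->9, 38->10, 39->11, 41->12
Step 2: Rank sum for X: R1 = 1 + 3 + 4 + 5 + 6 = 19.
Step 3: U_X = R1 - n1(n1+1)/2 = 19 - 5*6/2 = 19 - 15 = 4.
       U_Y = n1*n2 - U_X = 35 - 4 = 31.
Step 4: No ties, so the exact null distribution of U (based on enumerating the C(12,5) = 792 equally likely rank assignments) gives the two-sided p-value.
Step 5: p-value = 0.030303; compare to alpha = 0.1. reject H0.

U_X = 4, p = 0.030303, reject H0 at alpha = 0.1.


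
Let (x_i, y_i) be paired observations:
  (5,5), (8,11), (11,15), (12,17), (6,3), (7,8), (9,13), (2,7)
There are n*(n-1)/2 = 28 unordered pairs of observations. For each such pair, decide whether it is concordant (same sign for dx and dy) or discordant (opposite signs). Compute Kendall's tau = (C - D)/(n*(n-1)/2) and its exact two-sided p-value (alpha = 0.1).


Step 1: Enumerate the 28 unordered pairs (i,j) with i<j and classify each by sign(x_j-x_i) * sign(y_j-y_i).
  (1,2):dx=+3,dy=+6->C; (1,3):dx=+6,dy=+10->C; (1,4):dx=+7,dy=+12->C; (1,5):dx=+1,dy=-2->D
  (1,6):dx=+2,dy=+3->C; (1,7):dx=+4,dy=+8->C; (1,8):dx=-3,dy=+2->D; (2,3):dx=+3,dy=+4->C
  (2,4):dx=+4,dy=+6->C; (2,5):dx=-2,dy=-8->C; (2,6):dx=-1,dy=-3->C; (2,7):dx=+1,dy=+2->C
  (2,8):dx=-6,dy=-4->C; (3,4):dx=+1,dy=+2->C; (3,5):dx=-5,dy=-12->C; (3,6):dx=-4,dy=-7->C
  (3,7):dx=-2,dy=-2->C; (3,8):dx=-9,dy=-8->C; (4,5):dx=-6,dy=-14->C; (4,6):dx=-5,dy=-9->C
  (4,7):dx=-3,dy=-4->C; (4,8):dx=-10,dy=-10->C; (5,6):dx=+1,dy=+5->C; (5,7):dx=+3,dy=+10->C
  (5,8):dx=-4,dy=+4->D; (6,7):dx=+2,dy=+5->C; (6,8):dx=-5,dy=-1->C; (7,8):dx=-7,dy=-6->C
Step 2: C = 25, D = 3, total pairs = 28.
Step 3: tau = (C - D)/(n(n-1)/2) = (25 - 3)/28 = 0.785714.
Step 4: Exact two-sided p-value (enumerate n! = 40320 permutations of y under H0): p = 0.005506.
Step 5: alpha = 0.1. reject H0.

tau_b = 0.7857 (C=25, D=3), p = 0.005506, reject H0.


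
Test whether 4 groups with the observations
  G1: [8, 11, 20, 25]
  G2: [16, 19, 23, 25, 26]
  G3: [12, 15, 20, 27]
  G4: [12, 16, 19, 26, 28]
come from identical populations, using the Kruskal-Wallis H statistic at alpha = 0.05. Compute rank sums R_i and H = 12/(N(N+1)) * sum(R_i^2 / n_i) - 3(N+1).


Step 1: Combine all N = 18 observations and assign midranks.
sorted (value, group, rank): (8,G1,1), (11,G1,2), (12,G3,3.5), (12,G4,3.5), (15,G3,5), (16,G2,6.5), (16,G4,6.5), (19,G2,8.5), (19,G4,8.5), (20,G1,10.5), (20,G3,10.5), (23,G2,12), (25,G1,13.5), (25,G2,13.5), (26,G2,15.5), (26,G4,15.5), (27,G3,17), (28,G4,18)
Step 2: Sum ranks within each group.
R_1 = 27 (n_1 = 4)
R_2 = 56 (n_2 = 5)
R_3 = 36 (n_3 = 4)
R_4 = 52 (n_4 = 5)
Step 3: H = 12/(N(N+1)) * sum(R_i^2/n_i) - 3(N+1)
     = 12/(18*19) * (27^2/4 + 56^2/5 + 36^2/4 + 52^2/5) - 3*19
     = 0.035088 * 1674.25 - 57
     = 1.745614.
Step 4: Ties present; correction factor C = 1 - 36/(18^3 - 18) = 0.993808. Corrected H = 1.745614 / 0.993808 = 1.756490.
Step 5: Under H0, H ~ chi^2(3); p-value = 0.624449.
Step 6: alpha = 0.05. fail to reject H0.

H = 1.7565, df = 3, p = 0.624449, fail to reject H0.


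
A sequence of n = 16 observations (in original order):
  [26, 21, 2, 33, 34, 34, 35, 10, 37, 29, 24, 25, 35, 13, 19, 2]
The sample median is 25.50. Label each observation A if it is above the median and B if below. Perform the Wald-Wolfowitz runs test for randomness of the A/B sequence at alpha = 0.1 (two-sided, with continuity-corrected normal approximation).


Step 1: Compute median = 25.50; label A = above, B = below.
Labels in order: ABBAAAABAABBABBB  (n_A = 8, n_B = 8)
Step 2: Count runs R = 8.
Step 3: Under H0 (random ordering), E[R] = 2*n_A*n_B/(n_A+n_B) + 1 = 2*8*8/16 + 1 = 9.0000.
        Var[R] = 2*n_A*n_B*(2*n_A*n_B - n_A - n_B) / ((n_A+n_B)^2 * (n_A+n_B-1)) = 14336/3840 = 3.7333.
        SD[R] = 1.9322.
Step 4: Continuity-corrected z = (R + 0.5 - E[R]) / SD[R] = (8 + 0.5 - 9.0000) / 1.9322 = -0.2588.
Step 5: Two-sided p-value via normal approximation = 2*(1 - Phi(|z|)) = 0.795809.
Step 6: alpha = 0.1. fail to reject H0.

R = 8, z = -0.2588, p = 0.795809, fail to reject H0.


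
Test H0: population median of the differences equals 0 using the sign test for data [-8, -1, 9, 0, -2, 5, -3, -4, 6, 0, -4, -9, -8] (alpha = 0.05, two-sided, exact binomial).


Step 1: Discard zero differences. Original n = 13; n_eff = number of nonzero differences = 11.
Nonzero differences (with sign): -8, -1, +9, -2, +5, -3, -4, +6, -4, -9, -8
Step 2: Count signs: positive = 3, negative = 8.
Step 3: Under H0: P(positive) = 0.5, so the number of positives S ~ Bin(11, 0.5).
Step 4: Two-sided exact p-value = sum of Bin(11,0.5) probabilities at or below the observed probability = 0.226562.
Step 5: alpha = 0.05. fail to reject H0.

n_eff = 11, pos = 3, neg = 8, p = 0.226562, fail to reject H0.


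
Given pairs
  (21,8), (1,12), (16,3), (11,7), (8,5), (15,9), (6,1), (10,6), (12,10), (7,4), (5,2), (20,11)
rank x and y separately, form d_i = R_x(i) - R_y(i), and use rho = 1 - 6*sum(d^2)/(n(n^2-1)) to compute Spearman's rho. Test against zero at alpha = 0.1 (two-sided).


Step 1: Rank x and y separately (midranks; no ties here).
rank(x): 21->12, 1->1, 16->10, 11->7, 8->5, 15->9, 6->3, 10->6, 12->8, 7->4, 5->2, 20->11
rank(y): 8->8, 12->12, 3->3, 7->7, 5->5, 9->9, 1->1, 6->6, 10->10, 4->4, 2->2, 11->11
Step 2: d_i = R_x(i) - R_y(i); compute d_i^2.
  (12-8)^2=16, (1-12)^2=121, (10-3)^2=49, (7-7)^2=0, (5-5)^2=0, (9-9)^2=0, (3-1)^2=4, (6-6)^2=0, (8-10)^2=4, (4-4)^2=0, (2-2)^2=0, (11-11)^2=0
sum(d^2) = 194.
Step 3: rho = 1 - 6*194 / (12*(12^2 - 1)) = 1 - 1164/1716 = 0.321678.
Step 4: Under H0, t = rho * sqrt((n-2)/(1-rho^2)) = 1.0743 ~ t(10).
Step 5: Two-sided p-value from the t-distribution with 10 df = 0.307910.
Step 6: alpha = 0.1. fail to reject H0.

rho = 0.3217, p = 0.307910, fail to reject H0 at alpha = 0.1.


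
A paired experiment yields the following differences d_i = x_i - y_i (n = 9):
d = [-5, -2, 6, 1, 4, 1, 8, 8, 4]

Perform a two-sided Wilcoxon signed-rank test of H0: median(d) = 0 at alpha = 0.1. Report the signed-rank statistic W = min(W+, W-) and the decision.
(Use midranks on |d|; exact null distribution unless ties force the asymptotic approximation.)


Step 1: Drop any zero differences (none here) and take |d_i|.
|d| = [5, 2, 6, 1, 4, 1, 8, 8, 4]
Step 2: Midrank |d_i| (ties get averaged ranks).
ranks: |5|->6, |2|->3, |6|->7, |1|->1.5, |4|->4.5, |1|->1.5, |8|->8.5, |8|->8.5, |4|->4.5
Step 3: Attach original signs; sum ranks with positive sign and with negative sign.
W+ = 7 + 1.5 + 4.5 + 1.5 + 8.5 + 8.5 + 4.5 = 36
W- = 6 + 3 = 9
(Check: W+ + W- = 45 should equal n(n+1)/2 = 45.)
Step 4: Test statistic W = min(W+, W-) = 9.
Step 5: Ties in |d|, so use the tie-corrected normal approximation.
        E[W] = n(n+1)/4 = 9*10/4 = 22.5.
        Tie groups: |d|=1 (t=2), |d|=4 (t=2), |d|=8 (t=2); sum(t^3 - t) = 18.
        Var[W] = n(n+1)(2n+1)/24 - sum(t^3-t)/48 = 1710/24 - 18/48 = 70.875.
        z = (W - E[W]) / sqrt(Var[W]) = (9 - 22.5) / 8.4187 = -1.6036.
        Two-sided p = 2*Phi(z) = 0.108809.
Step 6: alpha = 0.1. fail to reject H0.

W+ = 36, W- = 9, W = min = 9, p = 0.108809, fail to reject H0.


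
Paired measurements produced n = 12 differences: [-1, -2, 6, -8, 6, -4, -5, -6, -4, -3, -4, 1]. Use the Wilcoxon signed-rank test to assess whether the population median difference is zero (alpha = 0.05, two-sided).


Step 1: Drop any zero differences (none here) and take |d_i|.
|d| = [1, 2, 6, 8, 6, 4, 5, 6, 4, 3, 4, 1]
Step 2: Midrank |d_i| (ties get averaged ranks).
ranks: |1|->1.5, |2|->3, |6|->10, |8|->12, |6|->10, |4|->6, |5|->8, |6|->10, |4|->6, |3|->4, |4|->6, |1|->1.5
Step 3: Attach original signs; sum ranks with positive sign and with negative sign.
W+ = 10 + 10 + 1.5 = 21.5
W- = 1.5 + 3 + 12 + 6 + 8 + 10 + 6 + 4 + 6 = 56.5
(Check: W+ + W- = 78 should equal n(n+1)/2 = 78.)
Step 4: Test statistic W = min(W+, W-) = 21.5.
Step 5: Ties in |d|, so use the tie-corrected normal approximation.
        E[W] = n(n+1)/4 = 12*13/4 = 39.
        Tie groups: |d|=1 (t=2), |d|=4 (t=3), |d|=6 (t=3); sum(t^3 - t) = 54.
        Var[W] = n(n+1)(2n+1)/24 - sum(t^3-t)/48 = 3900/24 - 54/48 = 161.375.
        z = (W - E[W]) / sqrt(Var[W]) = (21.5 - 39) / 12.7033 = -1.3776.
        Two-sided p = 2*Phi(z) = 0.168330.
Step 6: alpha = 0.05. fail to reject H0.

W+ = 21.5, W- = 56.5, W = min = 21.5, p = 0.168330, fail to reject H0.


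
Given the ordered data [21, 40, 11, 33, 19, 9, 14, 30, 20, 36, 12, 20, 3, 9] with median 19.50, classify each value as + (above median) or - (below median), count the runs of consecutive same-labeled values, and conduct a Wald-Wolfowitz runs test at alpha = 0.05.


Step 1: Compute median = 19.50; label A = above, B = below.
Labels in order: AABABBBAAABABB  (n_A = 7, n_B = 7)
Step 2: Count runs R = 8.
Step 3: Under H0 (random ordering), E[R] = 2*n_A*n_B/(n_A+n_B) + 1 = 2*7*7/14 + 1 = 8.0000.
        Var[R] = 2*n_A*n_B*(2*n_A*n_B - n_A - n_B) / ((n_A+n_B)^2 * (n_A+n_B-1)) = 8232/2548 = 3.2308.
        SD[R] = 1.7974.
Step 4: R = E[R], so z = 0 with no continuity correction.
Step 5: Two-sided p-value via normal approximation = 2*(1 - Phi(|z|)) = 1.000000.
Step 6: alpha = 0.05. fail to reject H0.

R = 8, z = 0.0000, p = 1.000000, fail to reject H0.


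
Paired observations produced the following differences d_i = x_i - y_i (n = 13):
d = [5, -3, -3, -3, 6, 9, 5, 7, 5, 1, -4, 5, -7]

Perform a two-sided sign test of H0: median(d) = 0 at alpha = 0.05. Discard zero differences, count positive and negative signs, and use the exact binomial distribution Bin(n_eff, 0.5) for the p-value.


Step 1: Discard zero differences. Original n = 13; n_eff = number of nonzero differences = 13.
Nonzero differences (with sign): +5, -3, -3, -3, +6, +9, +5, +7, +5, +1, -4, +5, -7
Step 2: Count signs: positive = 8, negative = 5.
Step 3: Under H0: P(positive) = 0.5, so the number of positives S ~ Bin(13, 0.5).
Step 4: Two-sided exact p-value = sum of Bin(13,0.5) probabilities at or below the observed probability = 0.581055.
Step 5: alpha = 0.05. fail to reject H0.

n_eff = 13, pos = 8, neg = 5, p = 0.581055, fail to reject H0.


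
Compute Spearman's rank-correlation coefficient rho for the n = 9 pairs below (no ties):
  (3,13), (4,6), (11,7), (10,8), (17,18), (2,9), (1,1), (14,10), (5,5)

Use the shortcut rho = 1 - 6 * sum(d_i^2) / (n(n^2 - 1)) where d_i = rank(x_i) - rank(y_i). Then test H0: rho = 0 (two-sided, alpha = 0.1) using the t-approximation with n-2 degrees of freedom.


Step 1: Rank x and y separately (midranks; no ties here).
rank(x): 3->3, 4->4, 11->7, 10->6, 17->9, 2->2, 1->1, 14->8, 5->5
rank(y): 13->8, 6->3, 7->4, 8->5, 18->9, 9->6, 1->1, 10->7, 5->2
Step 2: d_i = R_x(i) - R_y(i); compute d_i^2.
  (3-8)^2=25, (4-3)^2=1, (7-4)^2=9, (6-5)^2=1, (9-9)^2=0, (2-6)^2=16, (1-1)^2=0, (8-7)^2=1, (5-2)^2=9
sum(d^2) = 62.
Step 3: rho = 1 - 6*62 / (9*(9^2 - 1)) = 1 - 372/720 = 0.483333.
Step 4: Under H0, t = rho * sqrt((n-2)/(1-rho^2)) = 1.4607 ~ t(7).
Step 5: Two-sided p-value from the t-distribution with 7 df = 0.187470.
Step 6: alpha = 0.1. fail to reject H0.

rho = 0.4833, p = 0.187470, fail to reject H0 at alpha = 0.1.


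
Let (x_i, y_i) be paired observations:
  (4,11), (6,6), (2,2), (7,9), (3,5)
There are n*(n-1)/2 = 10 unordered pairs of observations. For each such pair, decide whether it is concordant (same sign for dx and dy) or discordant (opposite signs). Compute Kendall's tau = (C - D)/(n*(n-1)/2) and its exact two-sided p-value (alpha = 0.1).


Step 1: Enumerate the 10 unordered pairs (i,j) with i<j and classify each by sign(x_j-x_i) * sign(y_j-y_i).
  (1,2):dx=+2,dy=-5->D; (1,3):dx=-2,dy=-9->C; (1,4):dx=+3,dy=-2->D; (1,5):dx=-1,dy=-6->C
  (2,3):dx=-4,dy=-4->C; (2,4):dx=+1,dy=+3->C; (2,5):dx=-3,dy=-1->C; (3,4):dx=+5,dy=+7->C
  (3,5):dx=+1,dy=+3->C; (4,5):dx=-4,dy=-4->C
Step 2: C = 8, D = 2, total pairs = 10.
Step 3: tau = (C - D)/(n(n-1)/2) = (8 - 2)/10 = 0.600000.
Step 4: Exact two-sided p-value (enumerate n! = 120 permutations of y under H0): p = 0.233333.
Step 5: alpha = 0.1. fail to reject H0.

tau_b = 0.6000 (C=8, D=2), p = 0.233333, fail to reject H0.


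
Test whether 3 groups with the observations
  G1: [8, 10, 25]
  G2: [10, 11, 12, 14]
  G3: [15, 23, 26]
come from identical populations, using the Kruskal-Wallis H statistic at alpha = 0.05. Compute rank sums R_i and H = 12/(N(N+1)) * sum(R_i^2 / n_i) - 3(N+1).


Step 1: Combine all N = 10 observations and assign midranks.
sorted (value, group, rank): (8,G1,1), (10,G1,2.5), (10,G2,2.5), (11,G2,4), (12,G2,5), (14,G2,6), (15,G3,7), (23,G3,8), (25,G1,9), (26,G3,10)
Step 2: Sum ranks within each group.
R_1 = 12.5 (n_1 = 3)
R_2 = 17.5 (n_2 = 4)
R_3 = 25 (n_3 = 3)
Step 3: H = 12/(N(N+1)) * sum(R_i^2/n_i) - 3(N+1)
     = 12/(10*11) * (12.5^2/3 + 17.5^2/4 + 25^2/3) - 3*11
     = 0.109091 * 336.979 - 33
     = 3.761364.
Step 4: Ties present; correction factor C = 1 - 6/(10^3 - 10) = 0.993939. Corrected H = 3.761364 / 0.993939 = 3.784299.
Step 5: Under H0, H ~ chi^2(2); p-value = 0.150747.
Step 6: alpha = 0.05. fail to reject H0.

H = 3.7843, df = 2, p = 0.150747, fail to reject H0.


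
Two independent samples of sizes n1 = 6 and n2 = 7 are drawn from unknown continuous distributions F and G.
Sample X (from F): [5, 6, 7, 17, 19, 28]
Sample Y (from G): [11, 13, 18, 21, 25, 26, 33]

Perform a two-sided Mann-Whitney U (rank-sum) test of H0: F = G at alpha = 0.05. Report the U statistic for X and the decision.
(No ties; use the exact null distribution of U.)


Step 1: Combine and sort all 13 observations; assign midranks.
sorted (value, group): (5,X), (6,X), (7,X), (11,Y), (13,Y), (17,X), (18,Y), (19,X), (21,Y), (25,Y), (26,Y), (28,X), (33,Y)
ranks: 5->1, 6->2, 7->3, 11->4, 13->5, 17->6, 18->7, 19->8, 21->9, 25->10, 26->11, 28->12, 33->13
Step 2: Rank sum for X: R1 = 1 + 2 + 3 + 6 + 8 + 12 = 32.
Step 3: U_X = R1 - n1(n1+1)/2 = 32 - 6*7/2 = 32 - 21 = 11.
       U_Y = n1*n2 - U_X = 42 - 11 = 31.
Step 4: No ties, so the exact null distribution of U (based on enumerating the C(13,6) = 1716 equally likely rank assignments) gives the two-sided p-value.
Step 5: p-value = 0.180653; compare to alpha = 0.05. fail to reject H0.

U_X = 11, p = 0.180653, fail to reject H0 at alpha = 0.05.


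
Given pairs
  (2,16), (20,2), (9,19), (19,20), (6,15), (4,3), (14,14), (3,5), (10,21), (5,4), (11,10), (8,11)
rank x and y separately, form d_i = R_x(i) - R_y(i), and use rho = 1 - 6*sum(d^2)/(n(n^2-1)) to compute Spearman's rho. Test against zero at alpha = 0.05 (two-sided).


Step 1: Rank x and y separately (midranks; no ties here).
rank(x): 2->1, 20->12, 9->7, 19->11, 6->5, 4->3, 14->10, 3->2, 10->8, 5->4, 11->9, 8->6
rank(y): 16->9, 2->1, 19->10, 20->11, 15->8, 3->2, 14->7, 5->4, 21->12, 4->3, 10->5, 11->6
Step 2: d_i = R_x(i) - R_y(i); compute d_i^2.
  (1-9)^2=64, (12-1)^2=121, (7-10)^2=9, (11-11)^2=0, (5-8)^2=9, (3-2)^2=1, (10-7)^2=9, (2-4)^2=4, (8-12)^2=16, (4-3)^2=1, (9-5)^2=16, (6-6)^2=0
sum(d^2) = 250.
Step 3: rho = 1 - 6*250 / (12*(12^2 - 1)) = 1 - 1500/1716 = 0.125874.
Step 4: Under H0, t = rho * sqrt((n-2)/(1-rho^2)) = 0.4012 ~ t(10).
Step 5: Two-sided p-value from the t-distribution with 10 df = 0.696683.
Step 6: alpha = 0.05. fail to reject H0.

rho = 0.1259, p = 0.696683, fail to reject H0 at alpha = 0.05.


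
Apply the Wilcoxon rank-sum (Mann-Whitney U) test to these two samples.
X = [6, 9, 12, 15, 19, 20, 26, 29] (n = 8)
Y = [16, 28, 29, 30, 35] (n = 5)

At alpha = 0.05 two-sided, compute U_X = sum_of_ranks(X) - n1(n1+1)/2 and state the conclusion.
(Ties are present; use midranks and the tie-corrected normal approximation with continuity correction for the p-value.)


Step 1: Combine and sort all 13 observations; assign midranks.
sorted (value, group): (6,X), (9,X), (12,X), (15,X), (16,Y), (19,X), (20,X), (26,X), (28,Y), (29,X), (29,Y), (30,Y), (35,Y)
ranks: 6->1, 9->2, 12->3, 15->4, 16->5, 19->6, 20->7, 26->8, 28->9, 29->10.5, 29->10.5, 30->12, 35->13
Step 2: Rank sum for X: R1 = 1 + 2 + 3 + 4 + 6 + 7 + 8 + 10.5 = 41.5.
Step 3: U_X = R1 - n1(n1+1)/2 = 41.5 - 8*9/2 = 41.5 - 36 = 5.5.
       U_Y = n1*n2 - U_X = 40 - 5.5 = 34.5.
Step 4: Ties are present, so use the tie-corrected normal approximation (with continuity correction) for the p-value.
Step 5: p-value = 0.040149; compare to alpha = 0.05. reject H0.

U_X = 5.5, p = 0.040149, reject H0 at alpha = 0.05.


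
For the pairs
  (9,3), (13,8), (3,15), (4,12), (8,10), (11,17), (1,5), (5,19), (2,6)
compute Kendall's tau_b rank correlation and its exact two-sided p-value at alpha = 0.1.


Step 1: Enumerate the 36 unordered pairs (i,j) with i<j and classify each by sign(x_j-x_i) * sign(y_j-y_i).
  (1,2):dx=+4,dy=+5->C; (1,3):dx=-6,dy=+12->D; (1,4):dx=-5,dy=+9->D; (1,5):dx=-1,dy=+7->D
  (1,6):dx=+2,dy=+14->C; (1,7):dx=-8,dy=+2->D; (1,8):dx=-4,dy=+16->D; (1,9):dx=-7,dy=+3->D
  (2,3):dx=-10,dy=+7->D; (2,4):dx=-9,dy=+4->D; (2,5):dx=-5,dy=+2->D; (2,6):dx=-2,dy=+9->D
  (2,7):dx=-12,dy=-3->C; (2,8):dx=-8,dy=+11->D; (2,9):dx=-11,dy=-2->C; (3,4):dx=+1,dy=-3->D
  (3,5):dx=+5,dy=-5->D; (3,6):dx=+8,dy=+2->C; (3,7):dx=-2,dy=-10->C; (3,8):dx=+2,dy=+4->C
  (3,9):dx=-1,dy=-9->C; (4,5):dx=+4,dy=-2->D; (4,6):dx=+7,dy=+5->C; (4,7):dx=-3,dy=-7->C
  (4,8):dx=+1,dy=+7->C; (4,9):dx=-2,dy=-6->C; (5,6):dx=+3,dy=+7->C; (5,7):dx=-7,dy=-5->C
  (5,8):dx=-3,dy=+9->D; (5,9):dx=-6,dy=-4->C; (6,7):dx=-10,dy=-12->C; (6,8):dx=-6,dy=+2->D
  (6,9):dx=-9,dy=-11->C; (7,8):dx=+4,dy=+14->C; (7,9):dx=+1,dy=+1->C; (8,9):dx=-3,dy=-13->C
Step 2: C = 20, D = 16, total pairs = 36.
Step 3: tau = (C - D)/(n(n-1)/2) = (20 - 16)/36 = 0.111111.
Step 4: Exact two-sided p-value (enumerate n! = 362880 permutations of y under H0): p = 0.761414.
Step 5: alpha = 0.1. fail to reject H0.

tau_b = 0.1111 (C=20, D=16), p = 0.761414, fail to reject H0.


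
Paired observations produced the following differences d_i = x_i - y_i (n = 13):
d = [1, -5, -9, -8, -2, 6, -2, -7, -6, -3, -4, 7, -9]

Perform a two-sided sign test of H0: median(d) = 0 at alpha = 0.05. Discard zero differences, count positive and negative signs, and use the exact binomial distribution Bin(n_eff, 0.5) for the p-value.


Step 1: Discard zero differences. Original n = 13; n_eff = number of nonzero differences = 13.
Nonzero differences (with sign): +1, -5, -9, -8, -2, +6, -2, -7, -6, -3, -4, +7, -9
Step 2: Count signs: positive = 3, negative = 10.
Step 3: Under H0: P(positive) = 0.5, so the number of positives S ~ Bin(13, 0.5).
Step 4: Two-sided exact p-value = sum of Bin(13,0.5) probabilities at or below the observed probability = 0.092285.
Step 5: alpha = 0.05. fail to reject H0.

n_eff = 13, pos = 3, neg = 10, p = 0.092285, fail to reject H0.


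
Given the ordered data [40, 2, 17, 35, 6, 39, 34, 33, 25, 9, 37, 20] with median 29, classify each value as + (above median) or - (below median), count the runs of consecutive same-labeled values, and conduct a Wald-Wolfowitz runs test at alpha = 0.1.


Step 1: Compute median = 29; label A = above, B = below.
Labels in order: ABBABAAABBAB  (n_A = 6, n_B = 6)
Step 2: Count runs R = 8.
Step 3: Under H0 (random ordering), E[R] = 2*n_A*n_B/(n_A+n_B) + 1 = 2*6*6/12 + 1 = 7.0000.
        Var[R] = 2*n_A*n_B*(2*n_A*n_B - n_A - n_B) / ((n_A+n_B)^2 * (n_A+n_B-1)) = 4320/1584 = 2.7273.
        SD[R] = 1.6514.
Step 4: Continuity-corrected z = (R - 0.5 - E[R]) / SD[R] = (8 - 0.5 - 7.0000) / 1.6514 = 0.3028.
Step 5: Two-sided p-value via normal approximation = 2*(1 - Phi(|z|)) = 0.762069.
Step 6: alpha = 0.1. fail to reject H0.

R = 8, z = 0.3028, p = 0.762069, fail to reject H0.


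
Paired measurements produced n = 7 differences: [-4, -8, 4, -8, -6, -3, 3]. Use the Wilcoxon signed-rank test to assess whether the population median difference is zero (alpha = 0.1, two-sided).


Step 1: Drop any zero differences (none here) and take |d_i|.
|d| = [4, 8, 4, 8, 6, 3, 3]
Step 2: Midrank |d_i| (ties get averaged ranks).
ranks: |4|->3.5, |8|->6.5, |4|->3.5, |8|->6.5, |6|->5, |3|->1.5, |3|->1.5
Step 3: Attach original signs; sum ranks with positive sign and with negative sign.
W+ = 3.5 + 1.5 = 5
W- = 3.5 + 6.5 + 6.5 + 5 + 1.5 = 23
(Check: W+ + W- = 28 should equal n(n+1)/2 = 28.)
Step 4: Test statistic W = min(W+, W-) = 5.
Step 5: Ties in |d|, so use the tie-corrected normal approximation.
        E[W] = n(n+1)/4 = 7*8/4 = 14.
        Tie groups: |d|=3 (t=2), |d|=4 (t=2), |d|=8 (t=2); sum(t^3 - t) = 18.
        Var[W] = n(n+1)(2n+1)/24 - sum(t^3-t)/48 = 840/24 - 18/48 = 34.625.
        z = (W - E[W]) / sqrt(Var[W]) = (5 - 14) / 5.8843 = -1.5295.
        Two-sided p = 2*Phi(z) = 0.126142.
Step 6: alpha = 0.1. fail to reject H0.

W+ = 5, W- = 23, W = min = 5, p = 0.126142, fail to reject H0.


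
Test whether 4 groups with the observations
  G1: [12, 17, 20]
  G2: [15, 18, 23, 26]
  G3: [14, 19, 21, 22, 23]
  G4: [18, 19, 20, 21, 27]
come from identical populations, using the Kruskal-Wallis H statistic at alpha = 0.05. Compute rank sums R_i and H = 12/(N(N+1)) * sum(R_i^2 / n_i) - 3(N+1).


Step 1: Combine all N = 17 observations and assign midranks.
sorted (value, group, rank): (12,G1,1), (14,G3,2), (15,G2,3), (17,G1,4), (18,G2,5.5), (18,G4,5.5), (19,G3,7.5), (19,G4,7.5), (20,G1,9.5), (20,G4,9.5), (21,G3,11.5), (21,G4,11.5), (22,G3,13), (23,G2,14.5), (23,G3,14.5), (26,G2,16), (27,G4,17)
Step 2: Sum ranks within each group.
R_1 = 14.5 (n_1 = 3)
R_2 = 39 (n_2 = 4)
R_3 = 48.5 (n_3 = 5)
R_4 = 51 (n_4 = 5)
Step 3: H = 12/(N(N+1)) * sum(R_i^2/n_i) - 3(N+1)
     = 12/(17*18) * (14.5^2/3 + 39^2/4 + 48.5^2/5 + 51^2/5) - 3*18
     = 0.039216 * 1440.98 - 54
     = 2.509150.
Step 4: Ties present; correction factor C = 1 - 30/(17^3 - 17) = 0.993873. Corrected H = 2.509150 / 0.993873 = 2.524620.
Step 5: Under H0, H ~ chi^2(3); p-value = 0.470858.
Step 6: alpha = 0.05. fail to reject H0.

H = 2.5246, df = 3, p = 0.470858, fail to reject H0.


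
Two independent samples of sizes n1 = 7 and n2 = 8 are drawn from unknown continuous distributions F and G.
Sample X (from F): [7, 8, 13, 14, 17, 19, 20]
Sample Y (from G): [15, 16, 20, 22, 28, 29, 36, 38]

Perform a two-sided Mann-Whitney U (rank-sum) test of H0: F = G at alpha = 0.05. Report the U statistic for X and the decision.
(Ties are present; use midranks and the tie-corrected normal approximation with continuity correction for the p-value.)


Step 1: Combine and sort all 15 observations; assign midranks.
sorted (value, group): (7,X), (8,X), (13,X), (14,X), (15,Y), (16,Y), (17,X), (19,X), (20,X), (20,Y), (22,Y), (28,Y), (29,Y), (36,Y), (38,Y)
ranks: 7->1, 8->2, 13->3, 14->4, 15->5, 16->6, 17->7, 19->8, 20->9.5, 20->9.5, 22->11, 28->12, 29->13, 36->14, 38->15
Step 2: Rank sum for X: R1 = 1 + 2 + 3 + 4 + 7 + 8 + 9.5 = 34.5.
Step 3: U_X = R1 - n1(n1+1)/2 = 34.5 - 7*8/2 = 34.5 - 28 = 6.5.
       U_Y = n1*n2 - U_X = 56 - 6.5 = 49.5.
Step 4: Ties are present, so use the tie-corrected normal approximation (with continuity correction) for the p-value.
Step 5: p-value = 0.014997; compare to alpha = 0.05. reject H0.

U_X = 6.5, p = 0.014997, reject H0 at alpha = 0.05.


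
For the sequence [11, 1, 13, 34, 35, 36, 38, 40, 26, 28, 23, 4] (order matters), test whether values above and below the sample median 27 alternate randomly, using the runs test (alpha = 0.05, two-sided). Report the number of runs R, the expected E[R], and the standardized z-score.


Step 1: Compute median = 27; label A = above, B = below.
Labels in order: BBBAAAAABABB  (n_A = 6, n_B = 6)
Step 2: Count runs R = 5.
Step 3: Under H0 (random ordering), E[R] = 2*n_A*n_B/(n_A+n_B) + 1 = 2*6*6/12 + 1 = 7.0000.
        Var[R] = 2*n_A*n_B*(2*n_A*n_B - n_A - n_B) / ((n_A+n_B)^2 * (n_A+n_B-1)) = 4320/1584 = 2.7273.
        SD[R] = 1.6514.
Step 4: Continuity-corrected z = (R + 0.5 - E[R]) / SD[R] = (5 + 0.5 - 7.0000) / 1.6514 = -0.9083.
Step 5: Two-sided p-value via normal approximation = 2*(1 - Phi(|z|)) = 0.363722.
Step 6: alpha = 0.05. fail to reject H0.

R = 5, z = -0.9083, p = 0.363722, fail to reject H0.


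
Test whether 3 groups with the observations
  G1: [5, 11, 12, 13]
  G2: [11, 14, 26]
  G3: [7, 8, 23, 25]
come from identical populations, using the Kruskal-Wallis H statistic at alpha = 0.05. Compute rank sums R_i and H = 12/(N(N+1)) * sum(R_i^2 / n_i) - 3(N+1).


Step 1: Combine all N = 11 observations and assign midranks.
sorted (value, group, rank): (5,G1,1), (7,G3,2), (8,G3,3), (11,G1,4.5), (11,G2,4.5), (12,G1,6), (13,G1,7), (14,G2,8), (23,G3,9), (25,G3,10), (26,G2,11)
Step 2: Sum ranks within each group.
R_1 = 18.5 (n_1 = 4)
R_2 = 23.5 (n_2 = 3)
R_3 = 24 (n_3 = 4)
Step 3: H = 12/(N(N+1)) * sum(R_i^2/n_i) - 3(N+1)
     = 12/(11*12) * (18.5^2/4 + 23.5^2/3 + 24^2/4) - 3*12
     = 0.090909 * 413.646 - 36
     = 1.604167.
Step 4: Ties present; correction factor C = 1 - 6/(11^3 - 11) = 0.995455. Corrected H = 1.604167 / 0.995455 = 1.611492.
Step 5: Under H0, H ~ chi^2(2); p-value = 0.446755.
Step 6: alpha = 0.05. fail to reject H0.

H = 1.6115, df = 2, p = 0.446755, fail to reject H0.


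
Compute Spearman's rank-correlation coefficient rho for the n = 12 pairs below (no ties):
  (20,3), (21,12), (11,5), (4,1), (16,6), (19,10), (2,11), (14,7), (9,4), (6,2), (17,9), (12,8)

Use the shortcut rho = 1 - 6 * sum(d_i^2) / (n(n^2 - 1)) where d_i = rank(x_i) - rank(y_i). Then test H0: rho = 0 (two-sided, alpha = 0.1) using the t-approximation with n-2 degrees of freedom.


Step 1: Rank x and y separately (midranks; no ties here).
rank(x): 20->11, 21->12, 11->5, 4->2, 16->8, 19->10, 2->1, 14->7, 9->4, 6->3, 17->9, 12->6
rank(y): 3->3, 12->12, 5->5, 1->1, 6->6, 10->10, 11->11, 7->7, 4->4, 2->2, 9->9, 8->8
Step 2: d_i = R_x(i) - R_y(i); compute d_i^2.
  (11-3)^2=64, (12-12)^2=0, (5-5)^2=0, (2-1)^2=1, (8-6)^2=4, (10-10)^2=0, (1-11)^2=100, (7-7)^2=0, (4-4)^2=0, (3-2)^2=1, (9-9)^2=0, (6-8)^2=4
sum(d^2) = 174.
Step 3: rho = 1 - 6*174 / (12*(12^2 - 1)) = 1 - 1044/1716 = 0.391608.
Step 4: Under H0, t = rho * sqrt((n-2)/(1-rho^2)) = 1.3459 ~ t(10).
Step 5: Two-sided p-value from the t-distribution with 10 df = 0.208063.
Step 6: alpha = 0.1. fail to reject H0.

rho = 0.3916, p = 0.208063, fail to reject H0 at alpha = 0.1.


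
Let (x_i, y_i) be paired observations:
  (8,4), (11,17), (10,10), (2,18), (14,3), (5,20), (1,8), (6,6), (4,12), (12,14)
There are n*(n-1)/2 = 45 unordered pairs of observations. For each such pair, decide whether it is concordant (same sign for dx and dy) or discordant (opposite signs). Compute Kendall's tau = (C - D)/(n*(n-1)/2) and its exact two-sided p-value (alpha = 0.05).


Step 1: Enumerate the 45 unordered pairs (i,j) with i<j and classify each by sign(x_j-x_i) * sign(y_j-y_i).
  (1,2):dx=+3,dy=+13->C; (1,3):dx=+2,dy=+6->C; (1,4):dx=-6,dy=+14->D; (1,5):dx=+6,dy=-1->D
  (1,6):dx=-3,dy=+16->D; (1,7):dx=-7,dy=+4->D; (1,8):dx=-2,dy=+2->D; (1,9):dx=-4,dy=+8->D
  (1,10):dx=+4,dy=+10->C; (2,3):dx=-1,dy=-7->C; (2,4):dx=-9,dy=+1->D; (2,5):dx=+3,dy=-14->D
  (2,6):dx=-6,dy=+3->D; (2,7):dx=-10,dy=-9->C; (2,8):dx=-5,dy=-11->C; (2,9):dx=-7,dy=-5->C
  (2,10):dx=+1,dy=-3->D; (3,4):dx=-8,dy=+8->D; (3,5):dx=+4,dy=-7->D; (3,6):dx=-5,dy=+10->D
  (3,7):dx=-9,dy=-2->C; (3,8):dx=-4,dy=-4->C; (3,9):dx=-6,dy=+2->D; (3,10):dx=+2,dy=+4->C
  (4,5):dx=+12,dy=-15->D; (4,6):dx=+3,dy=+2->C; (4,7):dx=-1,dy=-10->C; (4,8):dx=+4,dy=-12->D
  (4,9):dx=+2,dy=-6->D; (4,10):dx=+10,dy=-4->D; (5,6):dx=-9,dy=+17->D; (5,7):dx=-13,dy=+5->D
  (5,8):dx=-8,dy=+3->D; (5,9):dx=-10,dy=+9->D; (5,10):dx=-2,dy=+11->D; (6,7):dx=-4,dy=-12->C
  (6,8):dx=+1,dy=-14->D; (6,9):dx=-1,dy=-8->C; (6,10):dx=+7,dy=-6->D; (7,8):dx=+5,dy=-2->D
  (7,9):dx=+3,dy=+4->C; (7,10):dx=+11,dy=+6->C; (8,9):dx=-2,dy=+6->D; (8,10):dx=+6,dy=+8->C
  (9,10):dx=+8,dy=+2->C
Step 2: C = 18, D = 27, total pairs = 45.
Step 3: tau = (C - D)/(n(n-1)/2) = (18 - 27)/45 = -0.200000.
Step 4: Exact two-sided p-value (enumerate n! = 3628800 permutations of y under H0): p = 0.484313.
Step 5: alpha = 0.05. fail to reject H0.

tau_b = -0.2000 (C=18, D=27), p = 0.484313, fail to reject H0.


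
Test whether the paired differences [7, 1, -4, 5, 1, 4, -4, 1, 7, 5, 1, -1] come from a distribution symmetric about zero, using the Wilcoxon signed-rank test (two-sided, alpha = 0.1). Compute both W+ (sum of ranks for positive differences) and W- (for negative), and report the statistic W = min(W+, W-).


Step 1: Drop any zero differences (none here) and take |d_i|.
|d| = [7, 1, 4, 5, 1, 4, 4, 1, 7, 5, 1, 1]
Step 2: Midrank |d_i| (ties get averaged ranks).
ranks: |7|->11.5, |1|->3, |4|->7, |5|->9.5, |1|->3, |4|->7, |4|->7, |1|->3, |7|->11.5, |5|->9.5, |1|->3, |1|->3
Step 3: Attach original signs; sum ranks with positive sign and with negative sign.
W+ = 11.5 + 3 + 9.5 + 3 + 7 + 3 + 11.5 + 9.5 + 3 = 61
W- = 7 + 7 + 3 = 17
(Check: W+ + W- = 78 should equal n(n+1)/2 = 78.)
Step 4: Test statistic W = min(W+, W-) = 17.
Step 5: Ties in |d|, so use the tie-corrected normal approximation.
        E[W] = n(n+1)/4 = 12*13/4 = 39.
        Tie groups: |d|=1 (t=5), |d|=4 (t=3), |d|=5 (t=2), |d|=7 (t=2); sum(t^3 - t) = 156.
        Var[W] = n(n+1)(2n+1)/24 - sum(t^3-t)/48 = 3900/24 - 156/48 = 159.25.
        z = (W - E[W]) / sqrt(Var[W]) = (17 - 39) / 12.6194 = -1.7433.
        Two-sided p = 2*Phi(z) = 0.081274.
Step 6: alpha = 0.1. reject H0.

W+ = 61, W- = 17, W = min = 17, p = 0.081274, reject H0.


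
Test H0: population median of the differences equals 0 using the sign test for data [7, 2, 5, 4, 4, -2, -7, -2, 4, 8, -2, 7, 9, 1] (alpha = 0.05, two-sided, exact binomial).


Step 1: Discard zero differences. Original n = 14; n_eff = number of nonzero differences = 14.
Nonzero differences (with sign): +7, +2, +5, +4, +4, -2, -7, -2, +4, +8, -2, +7, +9, +1
Step 2: Count signs: positive = 10, negative = 4.
Step 3: Under H0: P(positive) = 0.5, so the number of positives S ~ Bin(14, 0.5).
Step 4: Two-sided exact p-value = sum of Bin(14,0.5) probabilities at or below the observed probability = 0.179565.
Step 5: alpha = 0.05. fail to reject H0.

n_eff = 14, pos = 10, neg = 4, p = 0.179565, fail to reject H0.


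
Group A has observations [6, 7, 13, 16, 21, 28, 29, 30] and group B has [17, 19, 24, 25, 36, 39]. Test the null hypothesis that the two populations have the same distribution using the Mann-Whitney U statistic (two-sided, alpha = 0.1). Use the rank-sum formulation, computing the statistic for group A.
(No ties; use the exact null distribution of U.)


Step 1: Combine and sort all 14 observations; assign midranks.
sorted (value, group): (6,X), (7,X), (13,X), (16,X), (17,Y), (19,Y), (21,X), (24,Y), (25,Y), (28,X), (29,X), (30,X), (36,Y), (39,Y)
ranks: 6->1, 7->2, 13->3, 16->4, 17->5, 19->6, 21->7, 24->8, 25->9, 28->10, 29->11, 30->12, 36->13, 39->14
Step 2: Rank sum for X: R1 = 1 + 2 + 3 + 4 + 7 + 10 + 11 + 12 = 50.
Step 3: U_X = R1 - n1(n1+1)/2 = 50 - 8*9/2 = 50 - 36 = 14.
       U_Y = n1*n2 - U_X = 48 - 14 = 34.
Step 4: No ties, so the exact null distribution of U (based on enumerating the C(14,8) = 3003 equally likely rank assignments) gives the two-sided p-value.
Step 5: p-value = 0.228438; compare to alpha = 0.1. fail to reject H0.

U_X = 14, p = 0.228438, fail to reject H0 at alpha = 0.1.


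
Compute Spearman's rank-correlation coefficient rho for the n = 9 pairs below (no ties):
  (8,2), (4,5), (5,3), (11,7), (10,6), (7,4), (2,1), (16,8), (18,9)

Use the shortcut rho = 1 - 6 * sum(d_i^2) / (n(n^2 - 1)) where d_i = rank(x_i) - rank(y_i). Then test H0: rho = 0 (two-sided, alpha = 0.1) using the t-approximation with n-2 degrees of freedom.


Step 1: Rank x and y separately (midranks; no ties here).
rank(x): 8->5, 4->2, 5->3, 11->7, 10->6, 7->4, 2->1, 16->8, 18->9
rank(y): 2->2, 5->5, 3->3, 7->7, 6->6, 4->4, 1->1, 8->8, 9->9
Step 2: d_i = R_x(i) - R_y(i); compute d_i^2.
  (5-2)^2=9, (2-5)^2=9, (3-3)^2=0, (7-7)^2=0, (6-6)^2=0, (4-4)^2=0, (1-1)^2=0, (8-8)^2=0, (9-9)^2=0
sum(d^2) = 18.
Step 3: rho = 1 - 6*18 / (9*(9^2 - 1)) = 1 - 108/720 = 0.850000.
Step 4: Under H0, t = rho * sqrt((n-2)/(1-rho^2)) = 4.2691 ~ t(7).
Step 5: Two-sided p-value from the t-distribution with 7 df = 0.003705.
Step 6: alpha = 0.1. reject H0.

rho = 0.8500, p = 0.003705, reject H0 at alpha = 0.1.


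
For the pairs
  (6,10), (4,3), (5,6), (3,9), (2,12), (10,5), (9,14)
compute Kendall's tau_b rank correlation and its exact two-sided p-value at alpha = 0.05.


Step 1: Enumerate the 21 unordered pairs (i,j) with i<j and classify each by sign(x_j-x_i) * sign(y_j-y_i).
  (1,2):dx=-2,dy=-7->C; (1,3):dx=-1,dy=-4->C; (1,4):dx=-3,dy=-1->C; (1,5):dx=-4,dy=+2->D
  (1,6):dx=+4,dy=-5->D; (1,7):dx=+3,dy=+4->C; (2,3):dx=+1,dy=+3->C; (2,4):dx=-1,dy=+6->D
  (2,5):dx=-2,dy=+9->D; (2,6):dx=+6,dy=+2->C; (2,7):dx=+5,dy=+11->C; (3,4):dx=-2,dy=+3->D
  (3,5):dx=-3,dy=+6->D; (3,6):dx=+5,dy=-1->D; (3,7):dx=+4,dy=+8->C; (4,5):dx=-1,dy=+3->D
  (4,6):dx=+7,dy=-4->D; (4,7):dx=+6,dy=+5->C; (5,6):dx=+8,dy=-7->D; (5,7):dx=+7,dy=+2->C
  (6,7):dx=-1,dy=+9->D
Step 2: C = 10, D = 11, total pairs = 21.
Step 3: tau = (C - D)/(n(n-1)/2) = (10 - 11)/21 = -0.047619.
Step 4: Exact two-sided p-value (enumerate n! = 5040 permutations of y under H0): p = 1.000000.
Step 5: alpha = 0.05. fail to reject H0.

tau_b = -0.0476 (C=10, D=11), p = 1.000000, fail to reject H0.
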